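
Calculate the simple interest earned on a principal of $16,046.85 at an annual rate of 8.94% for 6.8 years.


Simple interest formula: I = P × r × t
I = $16,046.85 × 0.0894 × 6.8
I = $9,755.20

I = P × r × t = $9,755.20


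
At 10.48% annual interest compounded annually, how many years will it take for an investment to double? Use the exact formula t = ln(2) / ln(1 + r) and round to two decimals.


Doubling condition: (1 + r)^t = 2
Take ln of both sides: t × ln(1 + r) = ln(2)
t = ln(2) / ln(1 + r)
t = 0.693147 / 0.099664
t = 6.95

t = ln(2) / ln(1 + r) = 6.95 years


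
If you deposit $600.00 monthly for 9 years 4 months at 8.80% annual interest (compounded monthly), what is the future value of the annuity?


Future value of an ordinary annuity: FV = PMT × ((1 + r)^n − 1) / r
Monthly rate r = 0.088/12 ≈ 0.00733333, n = 112
FV = $600.00 × ((1 + 0.088/12)^112 − 1) / (0.088/12)
FV = $600.00 × 172.735339
FV = $103,641.20

FV = PMT × ((1+r)^n - 1)/r = $103,641.20


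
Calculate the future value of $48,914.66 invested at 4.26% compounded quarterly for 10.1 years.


Compound interest formula: A = P(1 + r/n)^(nt)
A = $48,914.66 × (1 + 0.0426/4)^(4 × 10.1)
Growth factor: (1 + 0.0426/4)^40.4 = 1.5341631
A = $48,914.66 × 1.5341631
A = $75,043.07

A = P(1 + r/n)^(nt) = $75,043.07


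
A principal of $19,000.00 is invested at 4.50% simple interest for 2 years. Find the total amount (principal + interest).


Total amount formula: A = P(1 + rt) = P + P·r·t
Interest: I = P × r × t = $19,000.00 × 0.045 × 2 = $1,710.00
A = P + I = $19,000.00 + $1,710.00 = $20,710.00

A = P + I = P(1 + rt) = $20,710.00


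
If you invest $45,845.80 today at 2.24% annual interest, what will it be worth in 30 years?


Future value formula: FV = PV × (1 + r)^t
FV = $45,845.80 × (1 + 0.0224)^30
FV = $45,845.80 × 1.943682
FV = $89,109.66

FV = PV × (1 + r)^t = $89,109.66


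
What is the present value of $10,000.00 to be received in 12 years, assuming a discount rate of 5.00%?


Present value formula: PV = FV / (1 + r)^t
PV = $10,000.00 / (1 + 0.05)^12
PV = $10,000.00 / 1.7958563
PV = $5,568.37

PV = FV / (1 + r)^t = $5,568.37


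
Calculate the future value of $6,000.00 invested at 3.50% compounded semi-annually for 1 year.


Compound interest formula: A = P(1 + r/n)^(nt)
A = $6,000.00 × (1 + 0.035/2)^(2 × 1)
Growth factor: (1 + 0.035/2)^2 = 1.035306
A = $6,000.00 × 1.035306
A = $6,211.84

A = P(1 + r/n)^(nt) = $6,211.84


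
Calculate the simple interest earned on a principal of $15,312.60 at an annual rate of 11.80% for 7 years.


Simple interest formula: I = P × r × t
I = $15,312.60 × 0.118 × 7
I = $12,648.21

I = P × r × t = $12,648.21


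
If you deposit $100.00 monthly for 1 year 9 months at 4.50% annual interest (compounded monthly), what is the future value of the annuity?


Future value of an ordinary annuity: FV = PMT × ((1 + r)^n − 1) / r
Monthly rate r = 0.045/12 = 0.00375, n = 21
FV = $100.00 × ((1 + 0.045/12)^21 − 1) / (0.045/12)
FV = $100.00 × 21.806523
FV = $2,180.65

FV = PMT × ((1+r)^n - 1)/r = $2,180.65


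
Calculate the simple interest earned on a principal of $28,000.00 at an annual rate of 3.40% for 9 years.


Simple interest formula: I = P × r × t
I = $28,000.00 × 0.034 × 9
I = $8,568.00

I = P × r × t = $8,568.00


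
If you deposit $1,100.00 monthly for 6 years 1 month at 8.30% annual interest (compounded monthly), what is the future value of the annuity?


Future value of an ordinary annuity: FV = PMT × ((1 + r)^n − 1) / r
Monthly rate r = 0.083/12 ≈ 0.00691667, n = 73
FV = $1,100.00 × ((1 + 0.083/12)^73 − 1) / (0.083/12)
FV = $1,100.00 × 94.549891
FV = $104,004.88

FV = PMT × ((1+r)^n - 1)/r = $104,004.88


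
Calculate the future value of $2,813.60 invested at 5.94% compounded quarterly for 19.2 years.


Compound interest formula: A = P(1 + r/n)^(nt)
A = $2,813.60 × (1 + 0.0594/4)^(4 × 19.2)
Growth factor: (1 + 0.0594/4)^76.8 = 3.102148
A = $2,813.60 × 3.102148
A = $8,728.20

A = P(1 + r/n)^(nt) = $8,728.20


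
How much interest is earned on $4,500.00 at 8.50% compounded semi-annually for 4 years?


Compound interest earned = final amount − principal.
A = P(1 + r/n)^(nt) = $4,500.00 × (1 + 0.085/2)^(2 × 4) = $6,278.00
Interest = A − P = $6,278.00 − $4,500.00 = $1,778.00

Interest = A - P = $1,778.00


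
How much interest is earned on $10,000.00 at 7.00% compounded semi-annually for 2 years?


Compound interest earned = final amount − principal.
A = P(1 + r/n)^(nt) = $10,000.00 × (1 + 0.07/2)^(2 × 2) = $11,475.23
Interest = A − P = $11,475.23 − $10,000.00 = $1,475.23

Interest = A - P = $1,475.23


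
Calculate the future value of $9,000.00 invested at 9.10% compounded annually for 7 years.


Compound interest formula: A = P(1 + r/n)^(nt)
A = $9,000.00 × (1 + 0.091/1)^(1 × 7)
Growth factor: (1 + 0.091/1)^7 = 1.839811
A = $9,000.00 × 1.839811
A = $16,558.30

A = P(1 + r/n)^(nt) = $16,558.30


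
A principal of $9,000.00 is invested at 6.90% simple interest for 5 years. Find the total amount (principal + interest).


Total amount formula: A = P(1 + rt) = P + P·r·t
Interest: I = P × r × t = $9,000.00 × 0.069 × 5 = $3,105.00
A = P + I = $9,000.00 + $3,105.00 = $12,105.00

A = P + I = P(1 + rt) = $12,105.00


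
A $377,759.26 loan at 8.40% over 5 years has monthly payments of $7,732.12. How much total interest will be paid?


Total paid over the life of the loan = PMT × n.
Total paid = $7,732.12 × 60 = $463,927.20
Total interest = total paid − principal = $463,927.20 − $377,759.26 = $86,167.94

Total interest = (PMT × n) - PV = $86,167.94


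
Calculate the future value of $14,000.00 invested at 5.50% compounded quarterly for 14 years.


Compound interest formula: A = P(1 + r/n)^(nt)
A = $14,000.00 × (1 + 0.055/4)^(4 × 14)
Growth factor: (1 + 0.055/4)^56 = 2.1484664
A = $14,000.00 × 2.1484664
A = $30,078.53

A = P(1 + r/n)^(nt) = $30,078.53


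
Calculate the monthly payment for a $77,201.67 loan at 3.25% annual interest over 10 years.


Loan payment formula: PMT = PV × r / (1 − (1 + r)^(−n))
Monthly rate r = 0.0325/12 ≈ 0.00270833, n = 120 months
Denominator: 1 − (1 + 0.0325/12)^(−120) = 0.277155
PMT = $77,201.67 × (0.0325/12) / 0.277155
PMT = $754.41 per month

PMT = PV × r / (1-(1+r)^(-n)) = $754.41/month


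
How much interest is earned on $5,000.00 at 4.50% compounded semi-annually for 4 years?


Compound interest earned = final amount − principal.
A = P(1 + r/n)^(nt) = $5,000.00 × (1 + 0.045/2)^(2 × 4) = $5,974.16
Interest = A − P = $5,974.16 − $5,000.00 = $974.16

Interest = A - P = $974.16


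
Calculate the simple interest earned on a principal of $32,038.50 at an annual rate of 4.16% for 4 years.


Simple interest formula: I = P × r × t
I = $32,038.50 × 0.0416 × 4
I = $5,331.21

I = P × r × t = $5,331.21


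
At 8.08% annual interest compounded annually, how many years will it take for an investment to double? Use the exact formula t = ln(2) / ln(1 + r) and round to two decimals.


Doubling condition: (1 + r)^t = 2
Take ln of both sides: t × ln(1 + r) = ln(2)
t = ln(2) / ln(1 + r)
t = 0.693147 / 0.077702
t = 8.92

t = ln(2) / ln(1 + r) = 8.92 years


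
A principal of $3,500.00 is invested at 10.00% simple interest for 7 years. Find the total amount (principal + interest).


Total amount formula: A = P(1 + rt) = P + P·r·t
Interest: I = P × r × t = $3,500.00 × 0.1 × 7 = $2,450.00
A = P + I = $3,500.00 + $2,450.00 = $5,950.00

A = P + I = P(1 + rt) = $5,950.00


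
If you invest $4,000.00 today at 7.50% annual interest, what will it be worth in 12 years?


Future value formula: FV = PV × (1 + r)^t
FV = $4,000.00 × (1 + 0.075)^12
FV = $4,000.00 × 2.381780
FV = $9,527.12

FV = PV × (1 + r)^t = $9,527.12


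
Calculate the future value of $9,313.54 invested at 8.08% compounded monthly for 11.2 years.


Compound interest formula: A = P(1 + r/n)^(nt)
A = $9,313.54 × (1 + 0.0808/12)^(12 × 11.2)
Growth factor: (1 + 0.0808/12)^134.4 = 2.4643471
A = $9,313.54 × 2.4643471
A = $22,951.80

A = P(1 + r/n)^(nt) = $22,951.80


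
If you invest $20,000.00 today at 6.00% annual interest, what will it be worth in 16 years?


Future value formula: FV = PV × (1 + r)^t
FV = $20,000.00 × (1 + 0.06)^16
FV = $20,000.00 × 2.5403517
FV = $50,807.03

FV = PV × (1 + r)^t = $50,807.03


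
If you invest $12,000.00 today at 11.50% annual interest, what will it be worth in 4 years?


Future value formula: FV = PV × (1 + r)^t
FV = $12,000.00 × (1 + 0.115)^4
FV = $12,000.00 × 1.545608
FV = $18,547.30

FV = PV × (1 + r)^t = $18,547.30


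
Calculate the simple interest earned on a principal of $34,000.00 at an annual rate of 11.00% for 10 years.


Simple interest formula: I = P × r × t
I = $34,000.00 × 0.11 × 10
I = $37,400.00

I = P × r × t = $37,400.00


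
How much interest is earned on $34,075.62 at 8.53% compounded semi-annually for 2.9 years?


Compound interest earned = final amount − principal.
A = P(1 + r/n)^(nt) = $34,075.62 × (1 + 0.0853/2)^(2 × 2.9) = $43,415.75
Interest = A − P = $43,415.75 − $34,075.62 = $9,340.13

Interest = A - P = $9,340.13


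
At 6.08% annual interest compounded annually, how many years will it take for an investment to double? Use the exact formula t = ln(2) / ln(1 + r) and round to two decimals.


Doubling condition: (1 + r)^t = 2
Take ln of both sides: t × ln(1 + r) = ln(2)
t = ln(2) / ln(1 + r)
t = 0.693147 / 0.059023
t = 11.74

t = ln(2) / ln(1 + r) = 11.74 years


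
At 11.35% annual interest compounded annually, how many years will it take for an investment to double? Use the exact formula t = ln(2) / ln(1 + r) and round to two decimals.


Doubling condition: (1 + r)^t = 2
Take ln of both sides: t × ln(1 + r) = ln(2)
t = ln(2) / ln(1 + r)
t = 0.693147 / 0.107508
t = 6.45

t = ln(2) / ln(1 + r) = 6.45 years


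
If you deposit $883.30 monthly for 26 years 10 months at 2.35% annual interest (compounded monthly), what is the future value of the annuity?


Future value of an ordinary annuity: FV = PMT × ((1 + r)^n − 1) / r
Monthly rate r = 0.0235/12 ≈ 0.00195833, n = 322
FV = $883.30 × ((1 + 0.0235/12)^322 − 1) / (0.0235/12)
FV = $883.30 × 448.109638
FV = $395,815.24

FV = PMT × ((1+r)^n - 1)/r = $395,815.24


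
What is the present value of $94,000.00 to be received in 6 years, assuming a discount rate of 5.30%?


Present value formula: PV = FV / (1 + r)^t
PV = $94,000.00 / (1 + 0.053)^6
PV = $94,000.00 / 1.3632334
PV = $68,953.71

PV = FV / (1 + r)^t = $68,953.71


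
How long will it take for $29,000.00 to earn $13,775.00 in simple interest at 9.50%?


Rearrange the simple interest formula for t:
I = P × r × t  ⇒  t = I / (P × r)
t = $13,775.00 / ($29,000.00 × 0.095)
t = 5

t = I/(P×r) = 5 years


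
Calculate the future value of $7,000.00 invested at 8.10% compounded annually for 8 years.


Compound interest formula: A = P(1 + r/n)^(nt)
A = $7,000.00 × (1 + 0.081/1)^(1 × 8)
Growth factor: (1 + 0.081/1)^8 = 1.8646853
A = $7,000.00 × 1.8646853
A = $13,052.80

A = P(1 + r/n)^(nt) = $13,052.80


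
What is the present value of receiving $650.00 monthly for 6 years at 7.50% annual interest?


Present value of an ordinary annuity: PV = PMT × (1 − (1 + r)^(−n)) / r
Monthly rate r = 0.075/12 = 0.00625, n = 72
PV = $650.00 × (1 − (1 + 0.075/12)^(−72)) / (0.075/12)
PV = $650.00 × 57.836524
PV = $37,593.74

PV = PMT × (1-(1+r)^(-n))/r = $37,593.74


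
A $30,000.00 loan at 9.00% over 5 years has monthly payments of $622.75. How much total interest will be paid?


Total paid over the life of the loan = PMT × n.
Total paid = $622.75 × 60 = $37,365.00
Total interest = total paid − principal = $37,365.00 − $30,000.00 = $7,365.00

Total interest = (PMT × n) - PV = $7,365.00


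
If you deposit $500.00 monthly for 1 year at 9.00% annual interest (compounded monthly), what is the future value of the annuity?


Future value of an ordinary annuity: FV = PMT × ((1 + r)^n − 1) / r
Monthly rate r = 0.09/12 = 0.0075, n = 12
FV = $500.00 × ((1 + 0.09/12)^12 − 1) / (0.09/12)
FV = $500.00 × 12.507586
FV = $6,253.79

FV = PMT × ((1+r)^n - 1)/r = $6,253.79


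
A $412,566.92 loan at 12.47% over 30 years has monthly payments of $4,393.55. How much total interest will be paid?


Total paid over the life of the loan = PMT × n.
Total paid = $4,393.55 × 360 = $1,581,678.00
Total interest = total paid − principal = $1,581,678.00 − $412,566.92 = $1,169,111.08

Total interest = (PMT × n) - PV = $1,169,111.08


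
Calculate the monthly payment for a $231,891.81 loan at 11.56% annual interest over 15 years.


Loan payment formula: PMT = PV × r / (1 − (1 + r)^(−n))
Monthly rate r = 0.1156/12 ≈ 0.00963333, n = 180 months
Denominator: 1 − (1 + 0.1156/12)^(−180) = 0.821952
PMT = $231,891.81 × (0.1156/12) / 0.821952
PMT = $2,717.79 per month

PMT = PV × r / (1-(1+r)^(-n)) = $2,717.79/month


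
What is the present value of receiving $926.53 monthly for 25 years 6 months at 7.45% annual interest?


Present value of an ordinary annuity: PV = PMT × (1 − (1 + r)^(−n)) / r
Monthly rate r = 0.0745/12 ≈ 0.00620833, n = 306
PV = $926.53 × (1 − (1 + 0.0745/12)^(−306)) / (0.0745/12)
PV = $926.53 × 136.834274
PV = $126,781.06

PV = PMT × (1-(1+r)^(-n))/r = $126,781.06


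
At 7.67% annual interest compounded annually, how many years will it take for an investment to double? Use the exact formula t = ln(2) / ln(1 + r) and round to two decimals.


Doubling condition: (1 + r)^t = 2
Take ln of both sides: t × ln(1 + r) = ln(2)
t = ln(2) / ln(1 + r)
t = 0.693147 / 0.073901
t = 9.38

t = ln(2) / ln(1 + r) = 9.38 years


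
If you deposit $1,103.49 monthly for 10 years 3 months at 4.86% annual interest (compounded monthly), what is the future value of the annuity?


Future value of an ordinary annuity: FV = PMT × ((1 + r)^n − 1) / r
Monthly rate r = 0.0486/12 = 0.00405, n = 123
FV = $1,103.49 × ((1 + 0.0486/12)^123 − 1) / (0.0486/12)
FV = $1,103.49 × 159.017081
FV = $175,473.76

FV = PMT × ((1+r)^n - 1)/r = $175,473.76


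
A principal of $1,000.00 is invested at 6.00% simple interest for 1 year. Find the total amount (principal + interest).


Total amount formula: A = P(1 + rt) = P + P·r·t
Interest: I = P × r × t = $1,000.00 × 0.06 × 1 = $60.00
A = P + I = $1,000.00 + $60.00 = $1,060.00

A = P + I = P(1 + rt) = $1,060.00


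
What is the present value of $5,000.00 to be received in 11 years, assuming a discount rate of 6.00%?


Present value formula: PV = FV / (1 + r)^t
PV = $5,000.00 / (1 + 0.06)^11
PV = $5,000.00 / 1.898299
PV = $2,633.94

PV = FV / (1 + r)^t = $2,633.94


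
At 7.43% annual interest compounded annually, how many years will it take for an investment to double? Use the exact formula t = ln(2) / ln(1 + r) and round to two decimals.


Doubling condition: (1 + r)^t = 2
Take ln of both sides: t × ln(1 + r) = ln(2)
t = ln(2) / ln(1 + r)
t = 0.693147 / 0.071669
t = 9.67

t = ln(2) / ln(1 + r) = 9.67 years


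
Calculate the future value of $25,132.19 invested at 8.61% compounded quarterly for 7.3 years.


Compound interest formula: A = P(1 + r/n)^(nt)
A = $25,132.19 × (1 + 0.0861/4)^(4 × 7.3)
Growth factor: (1 + 0.0861/4)^29.2 = 1.862391
A = $25,132.19 × 1.862391
A = $46,805.96

A = P(1 + r/n)^(nt) = $46,805.96


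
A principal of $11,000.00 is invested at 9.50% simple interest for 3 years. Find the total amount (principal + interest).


Total amount formula: A = P(1 + rt) = P + P·r·t
Interest: I = P × r × t = $11,000.00 × 0.095 × 3 = $3,135.00
A = P + I = $11,000.00 + $3,135.00 = $14,135.00

A = P + I = P(1 + rt) = $14,135.00


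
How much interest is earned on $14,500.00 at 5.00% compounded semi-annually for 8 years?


Compound interest earned = final amount − principal.
A = P(1 + r/n)^(nt) = $14,500.00 × (1 + 0.05/2)^(2 × 8) = $21,525.33
Interest = A − P = $21,525.33 − $14,500.00 = $7,025.33

Interest = A - P = $7,025.33


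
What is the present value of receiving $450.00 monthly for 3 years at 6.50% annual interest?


Present value of an ordinary annuity: PV = PMT × (1 − (1 + r)^(−n)) / r
Monthly rate r = 0.065/12 ≈ 0.00541667, n = 36
PV = $450.00 × (1 − (1 + 0.065/12)^(−36)) / (0.065/12)
PV = $450.00 × 32.627489
PV = $14,682.37

PV = PMT × (1-(1+r)^(-n))/r = $14,682.37


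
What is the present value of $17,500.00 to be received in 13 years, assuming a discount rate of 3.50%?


Present value formula: PV = FV / (1 + r)^t
PV = $17,500.00 / (1 + 0.035)^13
PV = $17,500.00 / 1.563956
PV = $11,189.57

PV = FV / (1 + r)^t = $11,189.57


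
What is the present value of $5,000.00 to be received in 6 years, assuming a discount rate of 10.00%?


Present value formula: PV = FV / (1 + r)^t
PV = $5,000.00 / (1 + 0.1)^6
PV = $5,000.00 / 1.771561
PV = $2,822.37

PV = FV / (1 + r)^t = $2,822.37


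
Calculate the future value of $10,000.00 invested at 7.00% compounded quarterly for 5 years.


Compound interest formula: A = P(1 + r/n)^(nt)
A = $10,000.00 × (1 + 0.07/4)^(4 × 5)
Growth factor: (1 + 0.07/4)^20 = 1.414778
A = $10,000.00 × 1.414778
A = $14,147.78

A = P(1 + r/n)^(nt) = $14,147.78


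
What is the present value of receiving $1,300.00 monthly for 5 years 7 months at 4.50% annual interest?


Present value of an ordinary annuity: PV = PMT × (1 − (1 + r)^(−n)) / r
Monthly rate r = 0.045/12 = 0.00375, n = 67
PV = $1,300.00 × (1 − (1 + 0.045/12)^(−67)) / (0.045/12)
PV = $1,300.00 × 59.148402
PV = $76,892.92

PV = PMT × (1-(1+r)^(-n))/r = $76,892.92


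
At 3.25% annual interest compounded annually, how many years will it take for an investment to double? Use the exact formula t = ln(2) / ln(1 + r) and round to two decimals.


Doubling condition: (1 + r)^t = 2
Take ln of both sides: t × ln(1 + r) = ln(2)
t = ln(2) / ln(1 + r)
t = 0.693147 / 0.031983
t = 21.67

t = ln(2) / ln(1 + r) = 21.67 years


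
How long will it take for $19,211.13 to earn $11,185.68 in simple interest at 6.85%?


Rearrange the simple interest formula for t:
I = P × r × t  ⇒  t = I / (P × r)
t = $11,185.68 / ($19,211.13 × 0.0685)
t = 8.5

t = I/(P×r) = 8.5 years


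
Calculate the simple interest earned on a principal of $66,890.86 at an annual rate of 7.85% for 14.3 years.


Simple interest formula: I = P × r × t
I = $66,890.86 × 0.0785 × 14.3
I = $75,088.33

I = P × r × t = $75,088.33


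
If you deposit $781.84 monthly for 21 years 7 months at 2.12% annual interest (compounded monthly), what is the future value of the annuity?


Future value of an ordinary annuity: FV = PMT × ((1 + r)^n − 1) / r
Monthly rate r = 0.0212/12 ≈ 0.00176667, n = 259
FV = $781.84 × ((1 + 0.0212/12)^259 − 1) / (0.0212/12)
FV = $781.84 × 328.067700
FV = $256,496.45

FV = PMT × ((1+r)^n - 1)/r = $256,496.45


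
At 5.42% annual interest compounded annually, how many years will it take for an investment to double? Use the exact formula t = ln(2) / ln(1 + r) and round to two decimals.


Doubling condition: (1 + r)^t = 2
Take ln of both sides: t × ln(1 + r) = ln(2)
t = ln(2) / ln(1 + r)
t = 0.693147 / 0.052782
t = 13.13

t = ln(2) / ln(1 + r) = 13.13 years


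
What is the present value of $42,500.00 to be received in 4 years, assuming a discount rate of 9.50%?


Present value formula: PV = FV / (1 + r)^t
PV = $42,500.00 / (1 + 0.095)^4
PV = $42,500.00 / 1.437661
PV = $29,561.91

PV = FV / (1 + r)^t = $29,561.91


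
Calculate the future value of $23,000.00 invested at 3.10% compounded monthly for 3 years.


Compound interest formula: A = P(1 + r/n)^(nt)
A = $23,000.00 × (1 + 0.031/12)^(12 × 3)
Growth factor: (1 + 0.031/12)^36 = 1.097330
A = $23,000.00 × 1.097330
A = $25,238.59

A = P(1 + r/n)^(nt) = $25,238.59


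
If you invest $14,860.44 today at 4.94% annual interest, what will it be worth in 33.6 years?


Future value formula: FV = PV × (1 + r)^t
FV = $14,860.44 × (1 + 0.0494)^33.6
FV = $14,860.44 × 5.053818
FV = $75,101.96

FV = PV × (1 + r)^t = $75,101.96


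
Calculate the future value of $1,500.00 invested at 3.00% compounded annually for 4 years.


Compound interest formula: A = P(1 + r/n)^(nt)
A = $1,500.00 × (1 + 0.03/1)^(1 × 4)
Growth factor: (1 + 0.03/1)^4 = 1.125509
A = $1,500.00 × 1.125509
A = $1,688.26

A = P(1 + r/n)^(nt) = $1,688.26


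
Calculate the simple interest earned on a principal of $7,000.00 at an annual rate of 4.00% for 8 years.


Simple interest formula: I = P × r × t
I = $7,000.00 × 0.04 × 8
I = $2,240.00

I = P × r × t = $2,240.00


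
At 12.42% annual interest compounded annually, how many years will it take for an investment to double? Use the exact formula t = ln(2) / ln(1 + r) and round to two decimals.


Doubling condition: (1 + r)^t = 2
Take ln of both sides: t × ln(1 + r) = ln(2)
t = ln(2) / ln(1 + r)
t = 0.693147 / 0.117072
t = 5.92

t = ln(2) / ln(1 + r) = 5.92 years


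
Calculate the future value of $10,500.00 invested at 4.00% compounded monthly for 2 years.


Compound interest formula: A = P(1 + r/n)^(nt)
A = $10,500.00 × (1 + 0.04/12)^(12 × 2)
Growth factor: (1 + 0.04/12)^24 = 1.083143
A = $10,500.00 × 1.083143
A = $11,373.00

A = P(1 + r/n)^(nt) = $11,373.00


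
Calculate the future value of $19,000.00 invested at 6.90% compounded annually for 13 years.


Compound interest formula: A = P(1 + r/n)^(nt)
A = $19,000.00 × (1 + 0.069/1)^(1 × 13)
Growth factor: (1 + 0.069/1)^13 = 2.380730
A = $19,000.00 × 2.380730
A = $45,233.87

A = P(1 + r/n)^(nt) = $45,233.87


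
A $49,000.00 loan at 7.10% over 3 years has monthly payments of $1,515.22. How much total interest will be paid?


Total paid over the life of the loan = PMT × n.
Total paid = $1,515.22 × 36 = $54,547.92
Total interest = total paid − principal = $54,547.92 − $49,000.00 = $5,547.92

Total interest = (PMT × n) - PV = $5,547.92


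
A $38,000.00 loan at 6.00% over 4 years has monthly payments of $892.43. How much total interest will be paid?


Total paid over the life of the loan = PMT × n.
Total paid = $892.43 × 48 = $42,836.64
Total interest = total paid − principal = $42,836.64 − $38,000.00 = $4,836.64

Total interest = (PMT × n) - PV = $4,836.64


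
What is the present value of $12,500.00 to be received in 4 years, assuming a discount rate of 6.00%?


Present value formula: PV = FV / (1 + r)^t
PV = $12,500.00 / (1 + 0.06)^4
PV = $12,500.00 / 1.262477
PV = $9,901.17

PV = FV / (1 + r)^t = $9,901.17


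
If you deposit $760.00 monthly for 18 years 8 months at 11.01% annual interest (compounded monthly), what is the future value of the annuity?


Future value of an ordinary annuity: FV = PMT × ((1 + r)^n − 1) / r
Monthly rate r = 0.1101/12 = 0.009175, n = 224
FV = $760.00 × ((1 + 0.1101/12)^224 − 1) / (0.1101/12)
FV = $760.00 × 734.121964
FV = $557,932.69

FV = PMT × ((1+r)^n - 1)/r = $557,932.69


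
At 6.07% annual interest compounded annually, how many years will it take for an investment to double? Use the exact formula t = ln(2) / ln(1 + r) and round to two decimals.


Doubling condition: (1 + r)^t = 2
Take ln of both sides: t × ln(1 + r) = ln(2)
t = ln(2) / ln(1 + r)
t = 0.693147 / 0.058929
t = 11.76

t = ln(2) / ln(1 + r) = 11.76 years


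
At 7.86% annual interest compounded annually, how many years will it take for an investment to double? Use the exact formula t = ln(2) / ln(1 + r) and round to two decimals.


Doubling condition: (1 + r)^t = 2
Take ln of both sides: t × ln(1 + r) = ln(2)
t = ln(2) / ln(1 + r)
t = 0.693147 / 0.075664
t = 9.16

t = ln(2) / ln(1 + r) = 9.16 years


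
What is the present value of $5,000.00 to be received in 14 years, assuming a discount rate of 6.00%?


Present value formula: PV = FV / (1 + r)^t
PV = $5,000.00 / (1 + 0.06)^14
PV = $5,000.00 / 2.260904
PV = $2,211.50

PV = FV / (1 + r)^t = $2,211.50


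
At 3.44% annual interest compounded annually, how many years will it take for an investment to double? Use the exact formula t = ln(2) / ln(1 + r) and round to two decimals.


Doubling condition: (1 + r)^t = 2
Take ln of both sides: t × ln(1 + r) = ln(2)
t = ln(2) / ln(1 + r)
t = 0.693147 / 0.033822
t = 20.49

t = ln(2) / ln(1 + r) = 20.49 years


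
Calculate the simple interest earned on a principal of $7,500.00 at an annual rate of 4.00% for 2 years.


Simple interest formula: I = P × r × t
I = $7,500.00 × 0.04 × 2
I = $600.00

I = P × r × t = $600.00


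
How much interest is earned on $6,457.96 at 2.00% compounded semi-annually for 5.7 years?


Compound interest earned = final amount − principal.
A = P(1 + r/n)^(nt) = $6,457.96 × (1 + 0.02/2)^(2 × 5.7) = $7,233.68
Interest = A − P = $7,233.68 − $6,457.96 = $775.72

Interest = A - P = $775.72


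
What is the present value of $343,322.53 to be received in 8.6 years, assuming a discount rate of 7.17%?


Present value formula: PV = FV / (1 + r)^t
PV = $343,322.53 / (1 + 0.0717)^8.6
PV = $343,322.53 / 1.8139687
PV = $189,265.96

PV = FV / (1 + r)^t = $189,265.96


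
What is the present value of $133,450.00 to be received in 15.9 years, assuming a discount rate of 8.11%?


Present value formula: PV = FV / (1 + r)^t
PV = $133,450.00 / (1 + 0.0811)^15.9
PV = $133,450.00 / 3.455153
PV = $38,623.47

PV = FV / (1 + r)^t = $38,623.47


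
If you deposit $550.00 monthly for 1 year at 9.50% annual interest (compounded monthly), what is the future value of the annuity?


Future value of an ordinary annuity: FV = PMT × ((1 + r)^n − 1) / r
Monthly rate r = 0.095/12 ≈ 0.00791667, n = 12
FV = $550.00 × ((1 + 0.095/12)^12 − 1) / (0.095/12)
FV = $550.00 × 12.536537
FV = $6,895.10

FV = PMT × ((1+r)^n - 1)/r = $6,895.10


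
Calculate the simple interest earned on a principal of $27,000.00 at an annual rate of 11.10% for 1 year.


Simple interest formula: I = P × r × t
I = $27,000.00 × 0.111 × 1
I = $2,997.00

I = P × r × t = $2,997.00


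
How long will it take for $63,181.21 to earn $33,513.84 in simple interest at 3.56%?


Rearrange the simple interest formula for t:
I = P × r × t  ⇒  t = I / (P × r)
t = $33,513.84 / ($63,181.21 × 0.0356)
t = 14.9

t = I/(P×r) = 14.9 years


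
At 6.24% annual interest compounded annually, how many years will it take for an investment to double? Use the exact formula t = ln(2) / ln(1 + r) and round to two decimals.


Doubling condition: (1 + r)^t = 2
Take ln of both sides: t × ln(1 + r) = ln(2)
t = ln(2) / ln(1 + r)
t = 0.693147 / 0.060530
t = 11.45

t = ln(2) / ln(1 + r) = 11.45 years


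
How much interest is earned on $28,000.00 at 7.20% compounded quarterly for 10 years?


Compound interest earned = final amount − principal.
A = P(1 + r/n)^(nt) = $28,000.00 × (1 + 0.072/4)^(4 × 10) = $57,156.96
Interest = A − P = $57,156.96 − $28,000.00 = $29,156.96

Interest = A - P = $29,156.96


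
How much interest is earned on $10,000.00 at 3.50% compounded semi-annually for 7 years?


Compound interest earned = final amount − principal.
A = P(1 + r/n)^(nt) = $10,000.00 × (1 + 0.035/2)^(2 × 7) = $12,749.17
Interest = A − P = $12,749.17 − $10,000.00 = $2,749.17

Interest = A - P = $2,749.17


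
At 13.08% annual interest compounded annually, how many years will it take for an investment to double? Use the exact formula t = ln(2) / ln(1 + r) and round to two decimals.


Doubling condition: (1 + r)^t = 2
Take ln of both sides: t × ln(1 + r) = ln(2)
t = ln(2) / ln(1 + r)
t = 0.693147 / 0.122925
t = 5.64

t = ln(2) / ln(1 + r) = 5.64 years


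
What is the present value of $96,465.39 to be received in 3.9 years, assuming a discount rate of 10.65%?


Present value formula: PV = FV / (1 + r)^t
PV = $96,465.39 / (1 + 0.1065)^3.9
PV = $96,465.39 / 1.4839201
PV = $65,007.13

PV = FV / (1 + r)^t = $65,007.13


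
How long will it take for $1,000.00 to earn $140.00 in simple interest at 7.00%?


Rearrange the simple interest formula for t:
I = P × r × t  ⇒  t = I / (P × r)
t = $140.00 / ($1,000.00 × 0.07)
t = 2

t = I/(P×r) = 2 years


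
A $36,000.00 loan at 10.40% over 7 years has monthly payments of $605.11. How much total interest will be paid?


Total paid over the life of the loan = PMT × n.
Total paid = $605.11 × 84 = $50,829.24
Total interest = total paid − principal = $50,829.24 − $36,000.00 = $14,829.24

Total interest = (PMT × n) - PV = $14,829.24


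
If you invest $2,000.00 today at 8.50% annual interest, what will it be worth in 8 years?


Future value formula: FV = PV × (1 + r)^t
FV = $2,000.00 × (1 + 0.085)^8
FV = $2,000.00 × 1.920604
FV = $3,841.21

FV = PV × (1 + r)^t = $3,841.21


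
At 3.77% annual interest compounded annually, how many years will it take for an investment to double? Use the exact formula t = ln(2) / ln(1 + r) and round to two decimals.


Doubling condition: (1 + r)^t = 2
Take ln of both sides: t × ln(1 + r) = ln(2)
t = ln(2) / ln(1 + r)
t = 0.693147 / 0.037007
t = 18.73

t = ln(2) / ln(1 + r) = 18.73 years


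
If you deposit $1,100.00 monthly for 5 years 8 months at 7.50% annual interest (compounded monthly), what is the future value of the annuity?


Future value of an ordinary annuity: FV = PMT × ((1 + r)^n − 1) / r
Monthly rate r = 0.075/12 = 0.00625, n = 68
FV = $1,100.00 × ((1 + 0.075/12)^68 − 1) / (0.075/12)
FV = $1,100.00 × 84.410991
FV = $92,852.09

FV = PMT × ((1+r)^n - 1)/r = $92,852.09


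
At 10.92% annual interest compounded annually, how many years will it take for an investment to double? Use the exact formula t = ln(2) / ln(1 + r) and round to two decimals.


Doubling condition: (1 + r)^t = 2
Take ln of both sides: t × ln(1 + r) = ln(2)
t = ln(2) / ln(1 + r)
t = 0.693147 / 0.103639
t = 6.69

t = ln(2) / ln(1 + r) = 6.69 years


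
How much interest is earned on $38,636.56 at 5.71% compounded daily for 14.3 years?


Compound interest earned = final amount − principal.
A = P(1 + r/n)^(nt) = $38,636.56 × (1 + 0.0571/365)^(365 × 14.3) = $87,414.84
Interest = A − P = $87,414.84 − $38,636.56 = $48,778.28

Interest = A - P = $48,778.28


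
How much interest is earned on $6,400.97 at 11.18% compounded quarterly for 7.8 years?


Compound interest earned = final amount − principal.
A = P(1 + r/n)^(nt) = $6,400.97 × (1 + 0.1118/4)^(4 × 7.8) = $15,127.67
Interest = A − P = $15,127.67 − $6,400.97 = $8,726.70

Interest = A - P = $8,726.70


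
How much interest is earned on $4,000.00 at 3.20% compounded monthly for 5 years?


Compound interest earned = final amount − principal.
A = P(1 + r/n)^(nt) = $4,000.00 × (1 + 0.032/12)^(12 × 5) = $4,693.04
Interest = A − P = $4,693.04 − $4,000.00 = $693.04

Interest = A - P = $693.04


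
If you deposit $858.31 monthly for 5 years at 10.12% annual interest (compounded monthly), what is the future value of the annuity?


Future value of an ordinary annuity: FV = PMT × ((1 + r)^n − 1) / r
Monthly rate r = 0.1012/12 ≈ 0.00843333, n = 60
FV = $858.31 × ((1 + 0.1012/12)^60 − 1) / (0.1012/12)
FV = $858.31 × 77.683150
FV = $66,676.22

FV = PMT × ((1+r)^n - 1)/r = $66,676.22


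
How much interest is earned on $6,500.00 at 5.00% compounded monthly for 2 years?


Compound interest earned = final amount − principal.
A = P(1 + r/n)^(nt) = $6,500.00 × (1 + 0.05/12)^(12 × 2) = $7,182.12
Interest = A − P = $7,182.12 − $6,500.00 = $682.12

Interest = A - P = $682.12


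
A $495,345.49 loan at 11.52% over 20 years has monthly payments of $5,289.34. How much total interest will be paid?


Total paid over the life of the loan = PMT × n.
Total paid = $5,289.34 × 240 = $1,269,441.60
Total interest = total paid − principal = $1,269,441.60 − $495,345.49 = $774,096.11

Total interest = (PMT × n) - PV = $774,096.11


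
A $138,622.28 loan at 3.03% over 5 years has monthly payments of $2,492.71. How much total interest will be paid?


Total paid over the life of the loan = PMT × n.
Total paid = $2,492.71 × 60 = $149,562.60
Total interest = total paid − principal = $149,562.60 − $138,622.28 = $10,940.32

Total interest = (PMT × n) - PV = $10,940.32


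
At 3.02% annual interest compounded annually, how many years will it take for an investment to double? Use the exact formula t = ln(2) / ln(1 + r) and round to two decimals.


Doubling condition: (1 + r)^t = 2
Take ln of both sides: t × ln(1 + r) = ln(2)
t = ln(2) / ln(1 + r)
t = 0.693147 / 0.029753
t = 23.30

t = ln(2) / ln(1 + r) = 23.30 years


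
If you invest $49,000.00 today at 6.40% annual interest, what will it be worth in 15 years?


Future value formula: FV = PV × (1 + r)^t
FV = $49,000.00 × (1 + 0.064)^15
FV = $49,000.00 × 2.53585501
FV = $124,256.90

FV = PV × (1 + r)^t = $124,256.90


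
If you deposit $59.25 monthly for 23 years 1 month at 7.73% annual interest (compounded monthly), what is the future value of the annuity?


Future value of an ordinary annuity: FV = PMT × ((1 + r)^n − 1) / r
Monthly rate r = 0.0773/12 ≈ 0.00644167, n = 277
FV = $59.25 × ((1 + 0.0773/12)^277 − 1) / (0.0773/12)
FV = $59.25 × 764.037345
FV = $45,269.21

FV = PMT × ((1+r)^n - 1)/r = $45,269.21


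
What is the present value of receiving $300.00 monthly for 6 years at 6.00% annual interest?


Present value of an ordinary annuity: PV = PMT × (1 − (1 + r)^(−n)) / r
Monthly rate r = 0.06/12 = 0.005, n = 72
PV = $300.00 × (1 − (1 + 0.06/12)^(−72)) / (0.06/12)
PV = $300.00 × 60.339514
PV = $18,101.85

PV = PMT × (1-(1+r)^(-n))/r = $18,101.85


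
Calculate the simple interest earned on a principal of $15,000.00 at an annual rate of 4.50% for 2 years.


Simple interest formula: I = P × r × t
I = $15,000.00 × 0.045 × 2
I = $1,350.00

I = P × r × t = $1,350.00


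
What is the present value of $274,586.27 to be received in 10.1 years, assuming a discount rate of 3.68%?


Present value formula: PV = FV / (1 + r)^t
PV = $274,586.27 / (1 + 0.0368)^10.1
PV = $274,586.27 / 1.4405203
PV = $190,616.04

PV = FV / (1 + r)^t = $190,616.04


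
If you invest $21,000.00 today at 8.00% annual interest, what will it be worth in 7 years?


Future value formula: FV = PV × (1 + r)^t
FV = $21,000.00 × (1 + 0.08)^7
FV = $21,000.00 × 1.7138243
FV = $35,990.31

FV = PV × (1 + r)^t = $35,990.31


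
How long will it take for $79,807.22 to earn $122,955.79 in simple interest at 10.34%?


Rearrange the simple interest formula for t:
I = P × r × t  ⇒  t = I / (P × r)
t = $122,955.79 / ($79,807.22 × 0.1034)
t = 14.9

t = I/(P×r) = 14.9 years


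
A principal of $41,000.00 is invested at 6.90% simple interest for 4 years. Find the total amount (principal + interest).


Total amount formula: A = P(1 + rt) = P + P·r·t
Interest: I = P × r × t = $41,000.00 × 0.069 × 4 = $11,316.00
A = P + I = $41,000.00 + $11,316.00 = $52,316.00

A = P + I = P(1 + rt) = $52,316.00


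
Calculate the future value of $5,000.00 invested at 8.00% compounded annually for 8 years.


Compound interest formula: A = P(1 + r/n)^(nt)
A = $5,000.00 × (1 + 0.08/1)^(1 × 8)
Growth factor: (1 + 0.08/1)^8 = 1.850930
A = $5,000.00 × 1.850930
A = $9,254.65

A = P(1 + r/n)^(nt) = $9,254.65


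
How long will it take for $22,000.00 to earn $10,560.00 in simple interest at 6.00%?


Rearrange the simple interest formula for t:
I = P × r × t  ⇒  t = I / (P × r)
t = $10,560.00 / ($22,000.00 × 0.06)
t = 8

t = I/(P×r) = 8 years


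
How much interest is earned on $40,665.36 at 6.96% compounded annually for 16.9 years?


Compound interest earned = final amount − principal.
A = P(1 + r/n)^(nt) = $40,665.36 × (1 + 0.0696/1)^(1 × 16.9) = $126,784.51
Interest = A − P = $126,784.51 − $40,665.36 = $86,119.15

Interest = A - P = $86,119.15


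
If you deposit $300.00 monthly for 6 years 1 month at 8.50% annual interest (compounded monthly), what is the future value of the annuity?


Future value of an ordinary annuity: FV = PMT × ((1 + r)^n − 1) / r
Monthly rate r = 0.085/12 ≈ 0.00708333, n = 73
FV = $300.00 × ((1 + 0.085/12)^73 − 1) / (0.085/12)
FV = $300.00 × 95.163488
FV = $28,549.05

FV = PMT × ((1+r)^n - 1)/r = $28,549.05


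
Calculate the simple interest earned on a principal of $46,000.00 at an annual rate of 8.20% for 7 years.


Simple interest formula: I = P × r × t
I = $46,000.00 × 0.082 × 7
I = $26,404.00

I = P × r × t = $26,404.00


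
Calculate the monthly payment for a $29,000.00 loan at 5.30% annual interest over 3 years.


Loan payment formula: PMT = PV × r / (1 − (1 + r)^(−n))
Monthly rate r = 0.053/12 ≈ 0.00441667, n = 36 months
Denominator: 1 − (1 + 0.053/12)^(−36) = 0.146705
PMT = $29,000.00 × (0.053/12) / 0.146705
PMT = $873.07 per month

PMT = PV × r / (1-(1+r)^(-n)) = $873.07/month


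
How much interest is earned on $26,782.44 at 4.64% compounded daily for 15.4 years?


Compound interest earned = final amount − principal.
A = P(1 + r/n)^(nt) = $26,782.44 × (1 + 0.0464/365)^(365 × 15.4) = $54,721.74
Interest = A − P = $54,721.74 − $26,782.44 = $27,939.30

Interest = A - P = $27,939.30


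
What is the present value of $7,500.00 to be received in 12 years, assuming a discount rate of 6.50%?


Present value formula: PV = FV / (1 + r)^t
PV = $7,500.00 / (1 + 0.065)^12
PV = $7,500.00 / 2.129096
PV = $3,522.62

PV = FV / (1 + r)^t = $3,522.62


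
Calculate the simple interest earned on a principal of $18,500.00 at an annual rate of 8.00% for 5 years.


Simple interest formula: I = P × r × t
I = $18,500.00 × 0.08 × 5
I = $7,400.00

I = P × r × t = $7,400.00


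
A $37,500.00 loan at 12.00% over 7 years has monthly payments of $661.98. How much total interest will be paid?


Total paid over the life of the loan = PMT × n.
Total paid = $661.98 × 84 = $55,606.32
Total interest = total paid − principal = $55,606.32 − $37,500.00 = $18,106.32

Total interest = (PMT × n) - PV = $18,106.32


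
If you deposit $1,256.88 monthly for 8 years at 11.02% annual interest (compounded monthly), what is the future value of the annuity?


Future value of an ordinary annuity: FV = PMT × ((1 + r)^n − 1) / r
Monthly rate r = 0.1102/12 ≈ 0.00918333, n = 96
FV = $1,256.88 × ((1 + 0.1102/12)^96 − 1) / (0.1102/12)
FV = $1,256.88 × 153.001547
FV = $192,304.58

FV = PMT × ((1+r)^n - 1)/r = $192,304.58


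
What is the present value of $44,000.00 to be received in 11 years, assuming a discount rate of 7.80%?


Present value formula: PV = FV / (1 + r)^t
PV = $44,000.00 / (1 + 0.078)^11
PV = $44,000.00 / 2.284580
PV = $19,259.56

PV = FV / (1 + r)^t = $19,259.56


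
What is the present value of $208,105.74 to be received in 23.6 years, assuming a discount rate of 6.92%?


Present value formula: PV = FV / (1 + r)^t
PV = $208,105.74 / (1 + 0.0692)^23.6
PV = $208,105.74 / 4.850553
PV = $42,903.51

PV = FV / (1 + r)^t = $42,903.51


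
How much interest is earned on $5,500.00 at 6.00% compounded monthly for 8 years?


Compound interest earned = final amount − principal.
A = P(1 + r/n)^(nt) = $5,500.00 × (1 + 0.06/12)^(12 × 8) = $8,877.78
Interest = A − P = $8,877.78 − $5,500.00 = $3,377.78

Interest = A - P = $3,377.78


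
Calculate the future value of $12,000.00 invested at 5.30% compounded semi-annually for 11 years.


Compound interest formula: A = P(1 + r/n)^(nt)
A = $12,000.00 × (1 + 0.053/2)^(2 × 11)
Growth factor: (1 + 0.053/2)^22 = 1.7778576
A = $12,000.00 × 1.7778576
A = $21,334.29

A = P(1 + r/n)^(nt) = $21,334.29


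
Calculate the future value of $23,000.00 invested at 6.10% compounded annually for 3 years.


Compound interest formula: A = P(1 + r/n)^(nt)
A = $23,000.00 × (1 + 0.061/1)^(1 × 3)
Growth factor: (1 + 0.061/1)^3 = 1.194390
A = $23,000.00 × 1.194390
A = $27,470.97

A = P(1 + r/n)^(nt) = $27,470.97
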